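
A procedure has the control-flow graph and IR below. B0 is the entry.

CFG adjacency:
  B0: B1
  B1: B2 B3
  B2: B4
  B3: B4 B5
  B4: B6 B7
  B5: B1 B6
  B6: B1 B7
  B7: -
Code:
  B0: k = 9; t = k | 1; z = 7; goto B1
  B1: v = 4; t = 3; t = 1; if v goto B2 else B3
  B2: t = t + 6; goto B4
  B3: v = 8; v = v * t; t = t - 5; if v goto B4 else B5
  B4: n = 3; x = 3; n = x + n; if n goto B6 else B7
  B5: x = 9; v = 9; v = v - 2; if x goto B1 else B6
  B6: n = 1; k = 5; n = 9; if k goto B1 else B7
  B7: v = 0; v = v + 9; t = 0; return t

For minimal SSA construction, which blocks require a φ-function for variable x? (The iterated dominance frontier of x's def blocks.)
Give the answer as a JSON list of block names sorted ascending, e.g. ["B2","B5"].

idom tree: B1←B0 B2←B1 B3←B1 B4←B1 B5←B3 B6←B1 B7←B1
Dom at joins:
  B1: preds {B0,B5,B6}: {B0} ∩ {B0,B1,B3,B5} ∩ {B0,B1,B6} = {B0}; idom=B0
  B4: preds {B2,B3}: {B0,B1,B2} ∩ {B0,B1,B3} = {B0,B1}; idom=B1
  B6: preds {B4,B5}: {B0,B1,B4} ∩ {B0,B1,B3,B5} = {B0,B1}; idom=B1
  B7: preds {B4,B6}: {B0,B1,B4} ∩ {B0,B1,B6} = {B0,B1}; idom=B1

DF derivation:
  B1←B0: walk · to B0
  B1←B5: walk B5→B3→B1 to B0
  B1←B6: walk B6→B1 to B0
  B4←B2: walk B2 to B1
  B4←B3: walk B3 to B1
  B6←B4: walk B4 to B1
  B6←B5: walk B5→B3 to B1
  B7←B4: walk B4 to B1
  B7←B6: walk B6 to B1
  B0 → ∅
  B1 → {B1}
  B2 → {B4}
  B3 → {B1,B4,B6}
  B4 → {B6,B7}
  B5 → {B1,B6}
  B6 → {B1,B7}
  B7 → ∅

φ for x: defs {B4,B5}
  DF⁺ = {B1,B6,B7}

Answer: ["B1", "B6", "B7"]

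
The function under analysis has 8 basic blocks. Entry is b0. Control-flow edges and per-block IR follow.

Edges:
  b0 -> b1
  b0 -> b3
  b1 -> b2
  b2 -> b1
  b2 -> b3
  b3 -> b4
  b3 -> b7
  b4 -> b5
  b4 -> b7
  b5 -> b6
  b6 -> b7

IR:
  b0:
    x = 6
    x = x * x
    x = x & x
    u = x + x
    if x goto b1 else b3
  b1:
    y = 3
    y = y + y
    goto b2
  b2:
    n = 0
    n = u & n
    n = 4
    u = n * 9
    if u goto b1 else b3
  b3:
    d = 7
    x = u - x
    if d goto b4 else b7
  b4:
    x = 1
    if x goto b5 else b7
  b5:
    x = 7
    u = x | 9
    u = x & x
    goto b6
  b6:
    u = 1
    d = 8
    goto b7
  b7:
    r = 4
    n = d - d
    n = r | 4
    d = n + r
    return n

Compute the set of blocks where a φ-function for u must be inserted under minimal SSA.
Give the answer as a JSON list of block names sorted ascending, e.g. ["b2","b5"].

idom tree: b1←b0 b2←b1 b3←b0 b4←b3 b5←b4 b6←b5 b7←b3
Join-block Dom:
  b1: preds {b0,b2}: {b0} ∩ {b0,b1,b2} = {b0}; idom=b0
  b3: preds {b0,b2}: {b0} ∩ {b0,b1,b2} = {b0}; idom=b0
  b7: preds {b3,b4,b6}: {b0,b3} ∩ {b0,b3,b4} ∩ {b0,b3,b4,b5,b6} = {b0,b3}; idom=b3

Frontier:
  join b1 pred b0: · stop@b0
  join b1 pred b2: b2→b1 stop@b0
  join b3 pred b0: · stop@b0
  join b3 pred b2: b2→b1 stop@b0
  join b7 pred b3: · stop@b3
  join b7 pred b4: b4 stop@b3
  join b7 pred b6: b6→b5→b4 stop@b3
  b0: DF=∅
  b1: DF={b1,b3}
  b2: DF={b1,b3}
  b3: DF=∅
  b4: DF={b7}
  b5: DF={b7}
  b6: DF={b7}
  b7: DF=∅

φ for u: defs {b0,b2,b5,b6}
  DF⁺ = {b1,b3,b7}

Answer: ["b1", "b3", "b7"]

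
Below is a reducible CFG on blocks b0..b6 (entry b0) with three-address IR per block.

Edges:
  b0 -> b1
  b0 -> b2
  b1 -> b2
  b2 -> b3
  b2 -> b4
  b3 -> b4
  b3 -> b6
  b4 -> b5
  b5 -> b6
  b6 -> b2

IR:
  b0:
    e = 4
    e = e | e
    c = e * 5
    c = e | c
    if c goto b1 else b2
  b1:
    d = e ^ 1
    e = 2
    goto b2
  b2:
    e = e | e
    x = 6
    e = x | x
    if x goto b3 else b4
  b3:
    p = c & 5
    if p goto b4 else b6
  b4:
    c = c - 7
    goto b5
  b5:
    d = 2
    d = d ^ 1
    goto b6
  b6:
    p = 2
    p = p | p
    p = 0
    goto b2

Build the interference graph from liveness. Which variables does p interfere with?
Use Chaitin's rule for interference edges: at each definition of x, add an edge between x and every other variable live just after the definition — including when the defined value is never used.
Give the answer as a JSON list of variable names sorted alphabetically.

Answer: ["c", "e"]

Derivation:
def/use:
  b0: def={c,e} ue=∅
  b1: def={d,e} ue={e}
  b2: def={e,x} ue={e}
  b3: def={p} ue={c}
  b4: def={c} ue={c}
  b5: def={d} ue=∅
  b6: def={p} ue=∅

Live sets:
  b0: in=∅ out={c,e}
  b1: in={c,e} out={c,e}
  b2: in={c,e} out={c,e}
  b3: in={c,e} out={c,e}
  b4: in={c,e} out={c,e}
  b5: in={c,e} out={c,e}
  b6: in={c,e} out={c,e}

Conflict graph:
  c↔{d,e,p,x}
  d↔{c,e}
  e↔{c,d,p,x}
  p↔{c,e}
  x↔{c,e}

N(p) = ["c", "e"]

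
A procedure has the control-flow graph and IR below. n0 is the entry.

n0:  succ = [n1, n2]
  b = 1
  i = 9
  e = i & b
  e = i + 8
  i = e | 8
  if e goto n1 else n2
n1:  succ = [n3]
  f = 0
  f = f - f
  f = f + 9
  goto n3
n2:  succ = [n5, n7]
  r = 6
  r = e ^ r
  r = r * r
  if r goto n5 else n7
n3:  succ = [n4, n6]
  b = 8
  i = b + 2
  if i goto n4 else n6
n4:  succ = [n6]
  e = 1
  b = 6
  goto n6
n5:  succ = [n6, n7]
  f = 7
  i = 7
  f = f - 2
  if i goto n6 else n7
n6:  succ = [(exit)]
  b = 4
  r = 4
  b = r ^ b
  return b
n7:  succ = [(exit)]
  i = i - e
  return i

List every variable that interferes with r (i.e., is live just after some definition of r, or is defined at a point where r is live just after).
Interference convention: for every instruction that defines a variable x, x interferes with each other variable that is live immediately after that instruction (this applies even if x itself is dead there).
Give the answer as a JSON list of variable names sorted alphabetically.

Answer: ["b", "e", "i"]

Derivation:
def/use:
  n0: {b,e,i} / ∅
  n1: {f} / ∅
  n2: {r} / {e}
  n3: {b,i} / ∅
  n4: {b,e} / ∅
  n5: {f,i} / ∅
  n6: {b,r} / ∅
  n7: {i} / {e,i}

Live sets:
  n0: in=∅ out={e,i}
  n1: in=∅ out=∅
  n2: in={e,i} out={e,i}
  n3: in=∅ out=∅
  n4: in=∅ out=∅
  n5: in={e} out={e,i}
  n6: in=∅ out=∅
  n7: in={e,i} out=∅

Interference:
  b↔{i,r}
  e↔{f,i,r}
  f↔{e,i}
  i↔{b,e,f,r}
  r↔{b,e,i}

N(r) = ["b", "e", "i"]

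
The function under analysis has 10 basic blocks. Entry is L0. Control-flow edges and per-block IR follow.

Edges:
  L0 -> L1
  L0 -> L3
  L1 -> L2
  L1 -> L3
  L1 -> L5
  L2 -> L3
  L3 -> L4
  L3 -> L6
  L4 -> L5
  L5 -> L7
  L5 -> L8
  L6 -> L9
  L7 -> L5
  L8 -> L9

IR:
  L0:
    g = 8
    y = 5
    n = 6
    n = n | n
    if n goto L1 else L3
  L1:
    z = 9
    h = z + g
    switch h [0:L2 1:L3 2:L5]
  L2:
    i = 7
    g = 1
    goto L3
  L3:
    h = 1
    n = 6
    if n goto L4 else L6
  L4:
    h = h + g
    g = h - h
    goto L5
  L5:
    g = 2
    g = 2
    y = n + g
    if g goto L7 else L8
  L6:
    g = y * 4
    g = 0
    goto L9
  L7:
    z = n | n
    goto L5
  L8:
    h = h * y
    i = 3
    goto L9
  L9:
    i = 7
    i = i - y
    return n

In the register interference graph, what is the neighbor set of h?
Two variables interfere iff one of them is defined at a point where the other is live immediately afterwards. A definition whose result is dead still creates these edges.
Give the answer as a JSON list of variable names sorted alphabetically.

Per-block:
  L0: def={g,n,y} ue=∅
  L1: def={h,z} ue={g}
  L2: def={g,i} ue=∅
  L3: def={h,n} ue=∅
  L4: def={g,h} ue={g,h}
  L5: def={g,y} ue={n}
  L6: def={g} ue={y}
  L7: def={z} ue={n}
  L8: def={h,i} ue={h,y}
  L9: def={i} ue={n,y}

Live sets:
  live L0: ∅→{g,n,y}
  live L1: {g,n,y}→{g,h,n,y}
  live L2: {y}→{g,y}
  live L3: {g,y}→{g,h,n,y}
  live L4: {g,h,n}→{h,n}
  live L5: {h,n}→{h,n,y}
  live L6: {n,y}→{n,y}
  live L7: {h,n}→{h,n}
  live L8: {h,n,y}→{n,y}
  live L9: {n,y}→∅

Interfere edges:
  g: {h,n,y,z}
  h: {g,n,y,z}
  i: {n,y}
  n: {g,h,i,y,z}
  y: {g,h,i,n,z}
  z: {g,h,n,y}

N(h) = ["g", "n", "y", "z"]

Answer: ["g", "n", "y", "z"]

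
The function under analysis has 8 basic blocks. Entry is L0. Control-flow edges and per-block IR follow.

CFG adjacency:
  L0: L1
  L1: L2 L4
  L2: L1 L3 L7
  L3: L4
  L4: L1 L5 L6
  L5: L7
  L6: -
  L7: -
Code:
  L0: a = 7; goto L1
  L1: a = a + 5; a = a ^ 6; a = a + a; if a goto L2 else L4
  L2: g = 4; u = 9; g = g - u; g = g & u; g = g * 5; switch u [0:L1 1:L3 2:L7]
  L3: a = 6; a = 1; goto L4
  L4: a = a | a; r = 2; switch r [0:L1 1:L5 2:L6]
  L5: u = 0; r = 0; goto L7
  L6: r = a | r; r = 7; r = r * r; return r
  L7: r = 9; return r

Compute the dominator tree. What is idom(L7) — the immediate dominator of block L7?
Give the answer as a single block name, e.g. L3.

Answer: L1

Analysis:
idom tree: L1←L0 L2←L1 L3←L2 L4←L1 L5←L4 L6←L4 L7←L1
Dom at joins:
  L1: preds {L0,L2,L4}: {L0} ∩ {L0,L1,L2} ∩ {L0,L1,L4} = {L0}; idom=L0
  L4: preds {L1,L3}: {L0,L1} ∩ {L0,L1,L2,L3} = {L0,L1}; idom=L1
  L7: preds {L2,L5}: {L0,L1,L2} ∩ {L0,L1,L4,L5} = {L0,L1}; idom=L1

idom(L7) = L1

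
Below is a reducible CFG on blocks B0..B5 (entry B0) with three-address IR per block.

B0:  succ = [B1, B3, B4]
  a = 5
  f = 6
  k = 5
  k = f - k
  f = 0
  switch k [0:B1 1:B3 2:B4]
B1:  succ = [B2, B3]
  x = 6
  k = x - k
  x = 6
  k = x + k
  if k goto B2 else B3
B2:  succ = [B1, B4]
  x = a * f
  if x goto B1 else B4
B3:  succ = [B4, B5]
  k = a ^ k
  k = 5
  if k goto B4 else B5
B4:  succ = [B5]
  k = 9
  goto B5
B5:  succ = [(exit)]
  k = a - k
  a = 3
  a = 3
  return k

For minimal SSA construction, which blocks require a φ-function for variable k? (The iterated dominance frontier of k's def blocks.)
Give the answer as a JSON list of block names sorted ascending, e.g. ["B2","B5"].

Answer: ["B1", "B3", "B4", "B5"]

Analysis:
idom tree: B1←B0 B2←B1 B3←B0 B4←B0 B5←B0
Join-block Dom:
  B1: preds {B0,B2}: {B0} ∩ {B0,B1,B2} = {B0}; idom=B0
  B3: preds {B0,B1}: {B0} ∩ {B0,B1} = {B0}; idom=B0
  B4: preds {B0,B2,B3}: {B0} ∩ {B0,B1,B2} ∩ {B0,B3} = {B0}; idom=B0
  B5: preds {B3,B4}: {B0,B3} ∩ {B0,B4} = {B0}; idom=B0

DF derivation:
  join B1 pred B0: · stop@B0
  join B1 pred B2: B2→B1 stop@B0
  join B3 pred B0: · stop@B0
  join B3 pred B1: B1 stop@B0
  join B4 pred B0: · stop@B0
  join B4 pred B2: B2→B1 stop@B0
  join B4 pred B3: B3 stop@B0
  join B5 pred B3: B3 stop@B0
  join B5 pred B4: B4 stop@B0
  DF(B0)=∅
  DF(B1)={B1,B3,B4}
  DF(B2)={B1,B4}
  DF(B3)={B4,B5}
  DF(B4)={B5}
  DF(B5)=∅

φ for k: defs {B0,B1,B3,B4,B5}
  DF⁺ = {B1,B3,B4,B5}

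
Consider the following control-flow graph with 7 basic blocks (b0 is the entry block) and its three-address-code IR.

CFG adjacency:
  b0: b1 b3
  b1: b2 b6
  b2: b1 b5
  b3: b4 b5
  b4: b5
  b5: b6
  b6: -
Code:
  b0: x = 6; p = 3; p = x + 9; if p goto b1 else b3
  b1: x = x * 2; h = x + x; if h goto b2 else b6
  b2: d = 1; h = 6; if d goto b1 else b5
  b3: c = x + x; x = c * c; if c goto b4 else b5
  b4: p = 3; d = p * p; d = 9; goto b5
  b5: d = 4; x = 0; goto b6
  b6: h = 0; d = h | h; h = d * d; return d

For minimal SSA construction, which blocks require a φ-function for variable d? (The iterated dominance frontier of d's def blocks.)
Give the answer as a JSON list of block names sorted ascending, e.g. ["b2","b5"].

Answer: ["b1", "b5", "b6"]

Working:
idom tree: b1←b0 b2←b1 b3←b0 b4←b3 b5←b0 b6←b0
Dom at joins:
  b1: preds {b0,b2}: {b0} ∩ {b0,b1,b2} = {b0}; idom=b0
  b5: preds {b2,b3,b4}: {b0,b1,b2} ∩ {b0,b3} ∩ {b0,b3,b4} = {b0}; idom=b0
  b6: preds {b1,b5}: {b0,b1} ∩ {b0,b5} = {b0}; idom=b0

Frontier:
  join b1 pred b0: · stop@b0
  join b1 pred b2: b2→b1 stop@b0
  join b5 pred b2: b2→b1 stop@b0
  join b5 pred b3: b3 stop@b0
  join b5 pred b4: b4→b3 stop@b0
  join b6 pred b1: b1 stop@b0
  join b6 pred b5: b5 stop@b0
  b0 → ∅
  b1 → {b1,b5,b6}
  b2 → {b1,b5}
  b3 → {b5}
  b4 → {b5}
  b5 → {b6}
  b6 → ∅

φ for d: defs {b2,b4,b5,b6}
  DF⁺ = {b1,b5,b6}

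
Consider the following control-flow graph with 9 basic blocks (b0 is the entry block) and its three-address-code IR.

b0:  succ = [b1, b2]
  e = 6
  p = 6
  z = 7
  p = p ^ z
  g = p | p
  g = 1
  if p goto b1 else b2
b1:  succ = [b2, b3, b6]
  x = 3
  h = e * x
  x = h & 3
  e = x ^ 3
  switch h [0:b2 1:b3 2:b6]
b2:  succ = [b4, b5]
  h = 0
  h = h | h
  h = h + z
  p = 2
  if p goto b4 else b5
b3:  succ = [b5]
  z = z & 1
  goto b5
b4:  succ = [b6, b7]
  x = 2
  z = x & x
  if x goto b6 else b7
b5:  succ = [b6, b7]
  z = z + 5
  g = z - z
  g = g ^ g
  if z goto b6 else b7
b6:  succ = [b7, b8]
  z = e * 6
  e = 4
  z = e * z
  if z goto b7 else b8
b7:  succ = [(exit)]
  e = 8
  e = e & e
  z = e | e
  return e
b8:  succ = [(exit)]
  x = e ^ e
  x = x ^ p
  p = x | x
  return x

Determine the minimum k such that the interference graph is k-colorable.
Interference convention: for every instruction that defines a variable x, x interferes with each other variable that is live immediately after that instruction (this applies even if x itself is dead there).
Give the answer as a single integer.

Answer: 5

Working:
def/use:
  b0 def {e,g,p,z} use ∅
  b1 def {e,h,x} use {e}
  b2 def {h,p} use {z}
  b3 def {z} use {z}
  b4 def {x,z} use ∅
  b5 def {g,z} use {z}
  b6 def {e,z} use {e}
  b7 def {e,z} use ∅
  b8 def {p,x} use {e,p}

Live sets:
  live b0: ∅→{e,p,z}
  live b1: {e,p,z}→{e,p,z}
  live b2: {e,z}→{e,p,z}
  live b3: {e,p,z}→{e,p,z}
  live b4: {e,p}→{e,p}
  live b5: {e,p,z}→{e,p}
  live b6: {e,p}→{e,p}
  live b7: ∅→∅
  live b8: {e,p}→∅

Conflict graph:
  e↔{g,h,p,x,z}
  g↔{e,p,z}
  h↔{e,p,x,z}
  p↔{e,g,h,x,z}
  x↔{e,h,p,z}
  z↔{e,g,h,p,x}

Registers:
  clique {e,h,p,x,z} ⇒ need ≥ 5
  5-colouring: c0={e}  c1={p}  c2={z}  c3={g,h}  c4={x}
  χ = 5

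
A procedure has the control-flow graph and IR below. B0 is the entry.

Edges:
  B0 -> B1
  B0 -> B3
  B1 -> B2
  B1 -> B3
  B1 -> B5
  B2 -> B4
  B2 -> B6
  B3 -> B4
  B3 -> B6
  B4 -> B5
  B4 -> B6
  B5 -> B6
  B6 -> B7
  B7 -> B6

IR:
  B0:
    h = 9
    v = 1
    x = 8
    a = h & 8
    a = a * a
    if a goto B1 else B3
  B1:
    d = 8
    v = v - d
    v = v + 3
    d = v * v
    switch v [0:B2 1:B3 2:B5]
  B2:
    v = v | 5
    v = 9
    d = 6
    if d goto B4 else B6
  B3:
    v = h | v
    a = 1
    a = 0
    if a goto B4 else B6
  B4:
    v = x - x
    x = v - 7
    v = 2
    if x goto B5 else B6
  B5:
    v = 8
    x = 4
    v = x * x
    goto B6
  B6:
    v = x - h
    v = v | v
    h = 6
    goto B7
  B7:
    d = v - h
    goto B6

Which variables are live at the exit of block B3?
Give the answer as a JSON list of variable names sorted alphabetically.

def/use:
  B0: {a,h,v,x} / ∅
  B1: {d,v} / {v}
  B2: {d,v} / {v}
  B3: {a,v} / {h,v}
  B4: {v,x} / {x}
  B5: {v,x} / ∅
  B6: {h,v} / {h,x}
  B7: {d} / {h,v}

Live sets:
  live B0: ∅→{h,v,x}
  live B1: {h,v,x}→{h,v,x}
  live B2: {h,v,x}→{h,x}
  live B3: {h,v,x}→{h,x}
  live B4: {h,x}→{h,x}
  live B5: {h}→{h,x}
  live B6: {h,x}→{h,v,x}
  live B7: {h,v,x}→{h,x}

live-out(B3) = ["h", "x"]

Answer: ["h", "x"]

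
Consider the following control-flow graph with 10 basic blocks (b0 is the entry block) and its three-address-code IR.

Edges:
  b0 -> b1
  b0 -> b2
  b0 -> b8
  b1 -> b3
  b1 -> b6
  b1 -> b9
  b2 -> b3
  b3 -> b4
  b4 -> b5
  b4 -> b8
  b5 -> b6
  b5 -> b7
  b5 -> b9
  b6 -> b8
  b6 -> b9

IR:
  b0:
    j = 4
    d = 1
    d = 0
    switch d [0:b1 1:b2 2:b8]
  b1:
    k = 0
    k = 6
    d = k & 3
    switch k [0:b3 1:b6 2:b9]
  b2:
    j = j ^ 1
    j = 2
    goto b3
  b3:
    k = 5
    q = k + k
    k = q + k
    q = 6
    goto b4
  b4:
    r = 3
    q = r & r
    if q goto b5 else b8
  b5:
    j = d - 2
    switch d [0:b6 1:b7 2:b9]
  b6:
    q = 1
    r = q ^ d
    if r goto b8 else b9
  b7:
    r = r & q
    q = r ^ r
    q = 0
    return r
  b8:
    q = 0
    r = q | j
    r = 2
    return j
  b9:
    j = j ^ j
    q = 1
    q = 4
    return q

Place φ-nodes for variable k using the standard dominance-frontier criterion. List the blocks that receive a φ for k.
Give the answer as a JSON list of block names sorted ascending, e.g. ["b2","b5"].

idom tree: b1←b0 b2←b0 b3←b0 b4←b3 b5←b4 b6←b0 b7←b5 b8←b0 b9←b0
Dom∩ at merges:
  b3: preds {b1,b2}: {b0,b1} ∩ {b0,b2} = {b0}; idom=b0
  b6: preds {b1,b5}: {b0,b1} ∩ {b0,b3,b4,b5} = {b0}; idom=b0
  b8: preds {b0,b4,b6}: {b0} ∩ {b0,b3,b4} ∩ {b0,b6} = {b0}; idom=b0
  b9: preds {b1,b5,b6}: {b0,b1} ∩ {b0,b3,b4,b5} ∩ {b0,b6} = {b0}; idom=b0

DF derivation:
  join b3 pred b1: b1 stop@b0
  join b3 pred b2: b2 stop@b0
  join b6 pred b1: b1 stop@b0
  join b6 pred b5: b5→b4→b3 stop@b0
  join b8 pred b0: · stop@b0
  join b8 pred b4: b4→b3 stop@b0
  join b8 pred b6: b6 stop@b0
  join b9 pred b1: b1 stop@b0
  join b9 pred b5: b5→b4→b3 stop@b0
  join b9 pred b6: b6 stop@b0
  DF(b0)=∅
  DF(b1)={b3,b6,b9}
  DF(b2)={b3}
  DF(b3)={b6,b8,b9}
  DF(b4)={b6,b8,b9}
  DF(b5)={b6,b9}
  DF(b6)={b8,b9}
  DF(b7)=∅
  DF(b8)=∅
  DF(b9)=∅

φ for k: defs {b1,b3}
  DF⁺ = {b3,b6,b8,b9}

Answer: ["b3", "b6", "b8", "b9"]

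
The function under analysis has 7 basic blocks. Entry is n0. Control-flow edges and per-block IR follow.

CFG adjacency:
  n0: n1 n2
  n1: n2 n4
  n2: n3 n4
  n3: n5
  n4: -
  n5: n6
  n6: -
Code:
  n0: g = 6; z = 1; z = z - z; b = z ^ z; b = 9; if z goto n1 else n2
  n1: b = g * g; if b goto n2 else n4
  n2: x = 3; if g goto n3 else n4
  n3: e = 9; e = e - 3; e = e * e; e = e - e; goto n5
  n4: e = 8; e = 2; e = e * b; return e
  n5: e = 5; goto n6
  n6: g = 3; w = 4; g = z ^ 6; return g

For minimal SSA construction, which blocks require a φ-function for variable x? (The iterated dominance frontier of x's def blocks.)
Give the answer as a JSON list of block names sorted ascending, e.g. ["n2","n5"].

idom tree: n1←n0 n2←n0 n3←n2 n4←n0 n5←n3 n6←n5
Dom∩ at merges:
  n2: preds {n0,n1}: {n0} ∩ {n0,n1} = {n0}; idom=n0
  n4: preds {n1,n2}: {n0,n1} ∩ {n0,n2} = {n0}; idom=n0

DF derivation:
  join n2 pred n0: · stop@n0
  join n2 pred n1: n1 stop@n0
  join n4 pred n1: n1 stop@n0
  join n4 pred n2: n2 stop@n0
  DF(n0)=∅
  DF(n1)={n2,n4}
  DF(n2)={n4}
  DF(n3)=∅
  DF(n4)=∅
  DF(n5)=∅
  DF(n6)=∅

φ for x: defs {n2}
  DF⁺ = {n4}

Answer: ["n4"]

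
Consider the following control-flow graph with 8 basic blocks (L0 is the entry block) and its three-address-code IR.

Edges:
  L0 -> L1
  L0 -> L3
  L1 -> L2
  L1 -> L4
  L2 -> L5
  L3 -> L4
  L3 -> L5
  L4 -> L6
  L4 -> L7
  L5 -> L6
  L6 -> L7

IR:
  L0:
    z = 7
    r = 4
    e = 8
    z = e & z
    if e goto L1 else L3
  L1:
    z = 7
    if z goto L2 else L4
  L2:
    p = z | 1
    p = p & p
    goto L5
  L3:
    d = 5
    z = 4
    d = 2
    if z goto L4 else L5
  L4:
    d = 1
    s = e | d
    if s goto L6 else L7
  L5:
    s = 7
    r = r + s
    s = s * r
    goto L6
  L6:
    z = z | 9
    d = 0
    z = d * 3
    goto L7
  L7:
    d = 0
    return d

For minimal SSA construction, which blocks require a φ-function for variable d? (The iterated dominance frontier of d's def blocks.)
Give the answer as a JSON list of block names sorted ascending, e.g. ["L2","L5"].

Answer: ["L4", "L5", "L6", "L7"]

Working:
idom tree: L1←L0 L2←L1 L3←L0 L4←L0 L5←L0 L6←L0 L7←L0
Join-block Dom:
  L4: preds {L1,L3}: {L0,L1} ∩ {L0,L3} = {L0}; idom=L0
  L5: preds {L2,L3}: {L0,L1,L2} ∩ {L0,L3} = {L0}; idom=L0
  L6: preds {L4,L5}: {L0,L4} ∩ {L0,L5} = {L0}; idom=L0
  L7: preds {L4,L6}: {L0,L4} ∩ {L0,L6} = {L0}; idom=L0

DF walk-up:
  L4←L1: walk L1 to L0
  L4←L3: walk L3 to L0
  L5←L2: walk L2→L1 to L0
  L5←L3: walk L3 to L0
  L6←L4: walk L4 to L0
  L6←L5: walk L5 to L0
  L7←L4: walk L4 to L0
  L7←L6: walk L6 to L0
  L0 → ∅
  L1 → {L4,L5}
  L2 → {L5}
  L3 → {L4,L5}
  L4 → {L6,L7}
  L5 → {L6}
  L6 → {L7}
  L7 → ∅

φ for d: defs {L3,L4,L6,L7}
  DF⁺ = {L4,L5,L6,L7}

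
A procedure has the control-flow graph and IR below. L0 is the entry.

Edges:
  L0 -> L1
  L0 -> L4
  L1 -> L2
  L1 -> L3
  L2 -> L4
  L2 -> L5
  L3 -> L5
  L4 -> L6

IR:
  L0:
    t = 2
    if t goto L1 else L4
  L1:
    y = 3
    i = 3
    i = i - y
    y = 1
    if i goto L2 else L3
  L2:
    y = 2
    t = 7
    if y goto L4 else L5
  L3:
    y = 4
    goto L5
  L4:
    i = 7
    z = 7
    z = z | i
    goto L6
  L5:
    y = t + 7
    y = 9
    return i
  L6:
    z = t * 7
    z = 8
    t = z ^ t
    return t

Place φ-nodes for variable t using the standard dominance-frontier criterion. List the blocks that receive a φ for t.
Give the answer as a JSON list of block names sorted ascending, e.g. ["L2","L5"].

idom tree: L1←L0 L2←L1 L3←L1 L4←L0 L5←L1 L6←L4
Join-block Dom:
  L4: preds {L0,L2}: {L0} ∩ {L0,L1,L2} = {L0}; idom=L0
  L5: preds {L2,L3}: {L0,L1,L2} ∩ {L0,L1,L3} = {L0,L1}; idom=L1

DF derivation:
  join L4 pred L0: · stop@L0
  join L4 pred L2: L2→L1 stop@L0
  join L5 pred L2: L2 stop@L1
  join L5 pred L3: L3 stop@L1
  L0 → ∅
  L1 → {L4}
  L2 → {L4,L5}
  L3 → {L5}
  L4 → ∅
  L5 → ∅
  L6 → ∅

φ for t: defs {L0,L2,L6}
  DF⁺ = {L4,L5}

Answer: ["L4", "L5"]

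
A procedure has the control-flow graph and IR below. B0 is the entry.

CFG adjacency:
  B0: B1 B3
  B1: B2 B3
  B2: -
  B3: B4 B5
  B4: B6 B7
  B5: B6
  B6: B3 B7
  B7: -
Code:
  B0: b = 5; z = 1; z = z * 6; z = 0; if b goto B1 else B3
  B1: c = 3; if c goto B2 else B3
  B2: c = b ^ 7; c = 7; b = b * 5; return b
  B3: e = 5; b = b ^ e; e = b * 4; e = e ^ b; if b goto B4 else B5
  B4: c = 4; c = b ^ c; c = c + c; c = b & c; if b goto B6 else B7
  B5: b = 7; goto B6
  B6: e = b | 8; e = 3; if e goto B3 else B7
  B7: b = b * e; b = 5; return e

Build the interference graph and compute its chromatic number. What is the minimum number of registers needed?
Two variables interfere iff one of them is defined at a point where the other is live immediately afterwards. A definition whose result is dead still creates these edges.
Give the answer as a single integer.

Per-block:
  B0: def={b,z} ue=∅
  B1: def={c} ue=∅
  B2: def={b,c} ue={b}
  B3: def={b,e} ue={b}
  B4: def={c} ue={b}
  B5: def={b} ue=∅
  B6: def={e} ue={b}
  B7: def={b} ue={b,e}

Backward fixpoint:
  live B0: ∅→{b}
  live B1: {b}→{b}
  live B2: {b}→∅
  live B3: {b}→{b,e}
  live B4: {b,e}→{b,e}
  live B5: ∅→{b}
  live B6: {b}→{b,e}
  live B7: {b,e}→∅

Conflict graph:
  b↔{c,e,z}
  c↔{b,e}
  e↔{b,c}
  z↔{b}

Colouring:
  clique {b,c,e} ⇒ need ≥ 3
  assign b→r0 c→r1 e→r2 z→r1 — no edge inside a register ⇒ χ ≤ 3
  χ = 3

Answer: 3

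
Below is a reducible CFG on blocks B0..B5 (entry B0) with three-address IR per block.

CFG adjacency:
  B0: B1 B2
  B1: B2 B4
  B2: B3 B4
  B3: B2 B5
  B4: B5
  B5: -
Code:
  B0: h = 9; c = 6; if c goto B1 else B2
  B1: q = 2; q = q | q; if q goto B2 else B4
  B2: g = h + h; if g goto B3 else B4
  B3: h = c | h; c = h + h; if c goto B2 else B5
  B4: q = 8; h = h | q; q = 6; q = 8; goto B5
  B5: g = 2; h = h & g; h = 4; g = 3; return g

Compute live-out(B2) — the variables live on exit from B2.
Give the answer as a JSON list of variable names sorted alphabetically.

Answer: ["c", "h"]

Working:
Per-block:
  B0: {c,h} / ∅
  B1: {q} / ∅
  B2: {g} / {h}
  B3: {c,h} / {c,h}
  B4: {h,q} / {h}
  B5: {g,h} / {h}

Live sets:
  B0: in=∅ out={c,h}
  B1: in={c,h} out={c,h}
  B2: in={c,h} out={c,h}
  B3: in={c,h} out={c,h}
  B4: in={h} out={h}
  B5: in={h} out=∅

live-out(B2) = ["c", "h"]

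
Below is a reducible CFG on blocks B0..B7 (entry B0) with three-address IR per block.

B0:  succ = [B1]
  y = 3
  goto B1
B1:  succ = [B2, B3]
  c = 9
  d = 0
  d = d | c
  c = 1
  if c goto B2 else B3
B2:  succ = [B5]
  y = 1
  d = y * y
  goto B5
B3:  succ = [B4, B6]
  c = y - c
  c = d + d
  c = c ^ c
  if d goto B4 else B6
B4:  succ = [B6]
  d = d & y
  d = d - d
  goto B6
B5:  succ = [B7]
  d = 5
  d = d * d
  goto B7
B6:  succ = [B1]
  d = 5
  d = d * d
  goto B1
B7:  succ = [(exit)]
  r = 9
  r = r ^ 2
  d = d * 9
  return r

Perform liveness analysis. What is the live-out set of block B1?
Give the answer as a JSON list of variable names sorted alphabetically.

def/use:
  B0: {y} / ∅
  B1: {c,d} / ∅
  B2: {d,y} / ∅
  B3: {c} / {c,d,y}
  B4: {d} / {d,y}
  B5: {d} / ∅
  B6: {d} / ∅
  B7: {d,r} / {d}

Live sets:
  live B0: ∅→{y}
  live B1: {y}→{c,d,y}
  live B2: ∅→∅
  live B3: {c,d,y}→{d,y}
  live B4: {d,y}→{y}
  live B5: ∅→{d}
  live B6: {y}→{y}
  live B7: {d}→∅

live-out(B1) = ["c", "d", "y"]

Answer: ["c", "d", "y"]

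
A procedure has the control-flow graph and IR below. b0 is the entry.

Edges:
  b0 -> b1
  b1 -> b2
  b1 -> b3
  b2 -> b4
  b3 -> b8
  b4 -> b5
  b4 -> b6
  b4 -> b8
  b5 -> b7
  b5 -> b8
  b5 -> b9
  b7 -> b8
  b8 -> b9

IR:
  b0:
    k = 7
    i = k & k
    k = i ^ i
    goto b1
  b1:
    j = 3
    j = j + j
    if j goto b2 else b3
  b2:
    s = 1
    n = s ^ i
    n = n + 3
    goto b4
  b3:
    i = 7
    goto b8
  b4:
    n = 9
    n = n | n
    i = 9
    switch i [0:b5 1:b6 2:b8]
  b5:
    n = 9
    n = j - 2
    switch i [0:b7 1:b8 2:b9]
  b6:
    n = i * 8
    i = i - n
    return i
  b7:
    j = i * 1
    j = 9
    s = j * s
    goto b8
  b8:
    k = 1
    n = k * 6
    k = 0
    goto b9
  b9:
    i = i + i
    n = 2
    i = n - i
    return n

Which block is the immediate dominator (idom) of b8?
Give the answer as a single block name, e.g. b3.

Answer: b1

Working:
idom tree: b1←b0 b2←b1 b3←b1 b4←b2 b5←b4 b6←b4 b7←b5 b8←b1 b9←b1
Dom∩ at merges:
  b8: preds {b3,b4,b5,b7}: {b0,b1,b3} ∩ {b0,b1,b2,b4} ∩ {b0,b1,b2,b4,b5} ∩ {b0,b1,b2,b4,b5,b7} = {b0,b1}; idom=b1
  b9: preds {b5,b8}: {b0,b1,b2,b4,b5} ∩ {b0,b1,b8} = {b0,b1}; idom=b1

idom(b8) = b1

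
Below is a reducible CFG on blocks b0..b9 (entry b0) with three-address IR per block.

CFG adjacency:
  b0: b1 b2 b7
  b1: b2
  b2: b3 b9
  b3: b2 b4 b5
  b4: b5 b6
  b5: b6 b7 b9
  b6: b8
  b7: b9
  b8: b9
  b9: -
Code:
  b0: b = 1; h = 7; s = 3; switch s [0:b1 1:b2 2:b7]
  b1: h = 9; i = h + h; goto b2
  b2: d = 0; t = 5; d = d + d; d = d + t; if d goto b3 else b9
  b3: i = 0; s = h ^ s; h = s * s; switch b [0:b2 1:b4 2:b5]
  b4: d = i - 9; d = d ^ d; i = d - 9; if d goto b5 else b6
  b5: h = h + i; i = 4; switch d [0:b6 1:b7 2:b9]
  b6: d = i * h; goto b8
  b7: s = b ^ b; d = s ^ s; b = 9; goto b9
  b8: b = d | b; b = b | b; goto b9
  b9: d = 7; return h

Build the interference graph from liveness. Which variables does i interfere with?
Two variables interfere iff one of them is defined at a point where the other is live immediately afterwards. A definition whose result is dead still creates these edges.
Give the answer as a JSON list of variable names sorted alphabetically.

Block summaries:
  b0: def={b,h,s} ue=∅
  b1: def={h,i} ue=∅
  b2: def={d,t} ue=∅
  b3: def={h,i,s} ue={b,h,s}
  b4: def={d,i} ue={i}
  b5: def={h,i} ue={d,h,i}
  b6: def={d} ue={h,i}
  b7: def={b,d,s} ue={b}
  b8: def={b} ue={b,d}
  b9: def={d} ue={h}

Liveness:
  b0 li=∅ lo={b,h,s}
  b1 li={b,s} lo={b,h,s}
  b2 li={b,h,s} lo={b,d,h,s}
  b3 li={b,d,h,s} lo={b,d,h,i,s}
  b4 li={b,h,i} lo={b,d,h,i}
  b5 li={b,d,h,i} lo={b,h,i}
  b6 li={b,h,i} lo={b,d,h}
  b7 li={b,h} lo={h}
  b8 li={b,d,h} lo={h}
  b9 li={h} lo=∅

Interfere edges:
  b↔{d,h,i,s,t}
  d↔{b,h,i,s,t}
  h↔{b,d,i,s,t}
  i↔{b,d,h,s}
  s↔{b,d,h,i,t}
  t↔{b,d,h,s}

N(i) = ["b", "d", "h", "s"]

Answer: ["b", "d", "h", "s"]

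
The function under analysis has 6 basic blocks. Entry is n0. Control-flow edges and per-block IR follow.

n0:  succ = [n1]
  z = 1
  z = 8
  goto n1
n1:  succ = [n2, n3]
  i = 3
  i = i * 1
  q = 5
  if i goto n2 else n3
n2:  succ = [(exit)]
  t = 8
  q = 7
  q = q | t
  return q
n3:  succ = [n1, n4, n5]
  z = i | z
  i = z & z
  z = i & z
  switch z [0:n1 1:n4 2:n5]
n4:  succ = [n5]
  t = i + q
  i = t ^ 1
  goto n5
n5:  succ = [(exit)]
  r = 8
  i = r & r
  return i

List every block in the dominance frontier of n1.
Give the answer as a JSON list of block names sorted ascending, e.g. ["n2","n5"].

idom tree: n1←n0 n2←n1 n3←n1 n4←n3 n5←n3
Join-block Dom:
  n1: preds {n0,n3}: {n0} ∩ {n0,n1,n3} = {n0}; idom=n0
  n5: preds {n3,n4}: {n0,n1,n3} ∩ {n0,n1,n3,n4} = {n0,n1,n3}; idom=n3

Frontier:
  join n1 pred n0: · stop@n0
  join n1 pred n3: n3→n1 stop@n0
  join n5 pred n3: · stop@n3
  join n5 pred n4: n4 stop@n3
  n0 → ∅
  n1 → {n1}
  n2 → ∅
  n3 → {n1}
  n4 → {n5}
  n5 → ∅

DF(n1) = ["n1"]

Answer: ["n1"]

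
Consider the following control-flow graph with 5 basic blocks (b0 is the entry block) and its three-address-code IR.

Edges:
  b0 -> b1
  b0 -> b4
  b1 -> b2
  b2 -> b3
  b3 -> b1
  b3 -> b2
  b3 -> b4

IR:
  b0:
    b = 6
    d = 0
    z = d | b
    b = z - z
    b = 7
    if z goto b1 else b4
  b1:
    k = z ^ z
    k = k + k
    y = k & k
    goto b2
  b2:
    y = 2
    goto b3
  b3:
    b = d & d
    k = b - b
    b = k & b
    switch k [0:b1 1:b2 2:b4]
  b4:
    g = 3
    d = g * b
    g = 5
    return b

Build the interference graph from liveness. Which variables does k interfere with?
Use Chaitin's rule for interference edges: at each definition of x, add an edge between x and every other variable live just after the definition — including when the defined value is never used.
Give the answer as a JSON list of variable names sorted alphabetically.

Answer: ["b", "d", "z"]

Derivation:
Block summaries:
  b0 def {b,d,z} use ∅
  b1 def {k,y} use {z}
  b2 def {y} use ∅
  b3 def {b,k} use {d}
  b4 def {d,g} use {b}

Liveness:
  b0 li=∅ lo={b,d,z}
  b1 li={d,z} lo={d,z}
  b2 li={d,z} lo={d,z}
  b3 li={d,z} lo={b,d,z}
  b4 li={b} lo=∅

Interference:
  b↔{d,g,k,z}
  d↔{b,k,y,z}
  g↔{b}
  k↔{b,d,z}
  y↔{d,z}
  z↔{b,d,k,y}

N(k) = ["b", "d", "z"]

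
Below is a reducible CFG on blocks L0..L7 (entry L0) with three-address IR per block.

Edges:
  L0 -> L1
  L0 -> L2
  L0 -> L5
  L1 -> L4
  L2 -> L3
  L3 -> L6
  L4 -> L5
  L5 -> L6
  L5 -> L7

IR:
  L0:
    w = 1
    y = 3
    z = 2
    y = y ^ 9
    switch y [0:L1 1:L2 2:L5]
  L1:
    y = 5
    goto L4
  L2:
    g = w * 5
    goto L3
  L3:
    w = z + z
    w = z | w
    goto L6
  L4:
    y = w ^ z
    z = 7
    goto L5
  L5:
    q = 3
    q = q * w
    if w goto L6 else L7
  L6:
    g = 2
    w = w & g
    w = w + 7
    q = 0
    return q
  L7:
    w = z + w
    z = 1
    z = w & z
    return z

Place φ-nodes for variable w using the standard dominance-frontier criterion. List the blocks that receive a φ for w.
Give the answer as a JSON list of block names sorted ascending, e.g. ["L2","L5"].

Answer: ["L6"]

Analysis:
idom tree: L1←L0 L2←L0 L3←L2 L4←L1 L5←L0 L6←L0 L7←L5
Join-block Dom:
  L5: preds {L0,L4}: {L0} ∩ {L0,L1,L4} = {L0}; idom=L0
  L6: preds {L3,L5}: {L0,L2,L3} ∩ {L0,L5} = {L0}; idom=L0

DF derivation:
  L5←L0: walk · to L0
  L5←L4: walk L4→L1 to L0
  L6←L3: walk L3→L2 to L0
  L6←L5: walk L5 to L0
  DF(L0)=∅
  DF(L1)={L5}
  DF(L2)={L6}
  DF(L3)={L6}
  DF(L4)={L5}
  DF(L5)={L6}
  DF(L6)=∅
  DF(L7)=∅

φ for w: defs {L0,L3,L6,L7}
  DF⁺ = {L6}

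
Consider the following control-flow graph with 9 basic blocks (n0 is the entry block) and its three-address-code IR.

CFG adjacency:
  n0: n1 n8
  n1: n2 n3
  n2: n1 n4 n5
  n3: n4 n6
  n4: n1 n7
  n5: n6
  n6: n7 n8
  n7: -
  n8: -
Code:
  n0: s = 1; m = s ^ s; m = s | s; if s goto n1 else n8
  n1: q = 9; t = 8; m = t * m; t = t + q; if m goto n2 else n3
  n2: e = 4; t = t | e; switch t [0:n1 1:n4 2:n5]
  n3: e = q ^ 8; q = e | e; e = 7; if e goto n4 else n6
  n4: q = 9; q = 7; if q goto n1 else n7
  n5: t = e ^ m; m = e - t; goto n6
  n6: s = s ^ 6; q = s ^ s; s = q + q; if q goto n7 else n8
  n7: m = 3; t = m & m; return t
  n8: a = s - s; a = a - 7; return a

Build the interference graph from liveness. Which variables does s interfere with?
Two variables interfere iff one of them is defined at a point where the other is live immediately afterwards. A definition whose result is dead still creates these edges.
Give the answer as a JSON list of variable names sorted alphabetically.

def/use:
  n0: def={m,s} ue=∅
  n1: def={m,q,t} ue={m}
  n2: def={e,t} ue={t}
  n3: def={e,q} ue={q}
  n4: def={q} ue=∅
  n5: def={m,t} ue={e,m}
  n6: def={q,s} ue={s}
  n7: def={m,t} ue=∅
  n8: def={a} ue={s}

Live sets:
  n0: in=∅ out={m,s}
  n1: in={m,s} out={m,q,s,t}
  n2: in={m,s,t} out={e,m,s}
  n3: in={m,q,s} out={m,s}
  n4: in={m,s} out={m,s}
  n5: in={e,m,s} out={s}
  n6: in={s} out={s}
  n7: in=∅ out=∅
  n8: in={s} out=∅

Conflict graph:
  a↔∅
  e↔{m,s,t}
  m↔{e,q,s,t}
  q↔{m,s,t}
  s↔{e,m,q,t}
  t↔{e,m,q,s}

N(s) = ["e", "m", "q", "t"]

Answer: ["e", "m", "q", "t"]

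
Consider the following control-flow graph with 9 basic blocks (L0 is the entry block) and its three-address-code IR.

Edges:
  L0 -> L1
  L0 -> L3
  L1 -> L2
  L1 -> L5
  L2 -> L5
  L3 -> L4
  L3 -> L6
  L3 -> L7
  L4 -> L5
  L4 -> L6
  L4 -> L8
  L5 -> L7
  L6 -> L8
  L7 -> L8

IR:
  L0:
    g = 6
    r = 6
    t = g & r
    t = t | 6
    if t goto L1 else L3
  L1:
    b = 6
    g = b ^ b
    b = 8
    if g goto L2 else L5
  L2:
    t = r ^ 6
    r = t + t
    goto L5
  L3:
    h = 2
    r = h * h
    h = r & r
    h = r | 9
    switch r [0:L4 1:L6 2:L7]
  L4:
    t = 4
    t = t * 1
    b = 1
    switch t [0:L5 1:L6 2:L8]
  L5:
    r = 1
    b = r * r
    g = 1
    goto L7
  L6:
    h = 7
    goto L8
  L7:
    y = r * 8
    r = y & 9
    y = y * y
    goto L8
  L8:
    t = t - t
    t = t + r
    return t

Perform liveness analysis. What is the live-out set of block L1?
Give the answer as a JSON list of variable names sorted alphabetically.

Per-block:
  L0: {g,r,t} / ∅
  L1: {b,g} / ∅
  L2: {r,t} / {r}
  L3: {h,r} / ∅
  L4: {b,t} / ∅
  L5: {b,g,r} / ∅
  L6: {h} / ∅
  L7: {r,y} / {r}
  L8: {t} / {r,t}

Live sets:
  L0: in=∅ out={r,t}
  L1: in={r,t} out={r,t}
  L2: in={r} out={t}
  L3: in={t} out={r,t}
  L4: in={r} out={r,t}
  L5: in={t} out={r,t}
  L6: in={r,t} out={r,t}
  L7: in={r,t} out={r,t}
  L8: in={r,t} out=∅

live-out(L1) = ["r", "t"]

Answer: ["r", "t"]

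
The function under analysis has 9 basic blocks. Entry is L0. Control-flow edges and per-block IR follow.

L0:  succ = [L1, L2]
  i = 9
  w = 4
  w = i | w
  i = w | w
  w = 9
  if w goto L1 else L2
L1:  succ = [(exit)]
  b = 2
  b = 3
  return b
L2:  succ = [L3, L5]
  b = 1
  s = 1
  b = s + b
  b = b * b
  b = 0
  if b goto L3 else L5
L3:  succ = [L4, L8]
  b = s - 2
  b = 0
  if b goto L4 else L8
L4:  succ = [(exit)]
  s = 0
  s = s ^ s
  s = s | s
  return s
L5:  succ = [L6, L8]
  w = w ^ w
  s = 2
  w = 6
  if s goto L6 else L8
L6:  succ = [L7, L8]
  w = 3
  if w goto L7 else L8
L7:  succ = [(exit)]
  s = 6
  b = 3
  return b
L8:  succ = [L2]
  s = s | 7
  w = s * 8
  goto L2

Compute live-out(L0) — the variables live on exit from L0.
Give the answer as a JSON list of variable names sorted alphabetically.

Block summaries:
  L0 def {i,w} use ∅
  L1 def {b} use ∅
  L2 def {b,s} use ∅
  L3 def {b} use {s}
  L4 def {s} use ∅
  L5 def {s,w} use {w}
  L6 def {w} use ∅
  L7 def {b,s} use ∅
  L8 def {s,w} use {s}

Liveness:
  L0 li=∅ lo={w}
  L1 li=∅ lo=∅
  L2 li={w} lo={s,w}
  L3 li={s} lo={s}
  L4 li=∅ lo=∅
  L5 li={w} lo={s}
  L6 li={s} lo={s}
  L7 li=∅ lo=∅
  L8 li={s} lo={w}

live-out(L0) = ["w"]

Answer: ["w"]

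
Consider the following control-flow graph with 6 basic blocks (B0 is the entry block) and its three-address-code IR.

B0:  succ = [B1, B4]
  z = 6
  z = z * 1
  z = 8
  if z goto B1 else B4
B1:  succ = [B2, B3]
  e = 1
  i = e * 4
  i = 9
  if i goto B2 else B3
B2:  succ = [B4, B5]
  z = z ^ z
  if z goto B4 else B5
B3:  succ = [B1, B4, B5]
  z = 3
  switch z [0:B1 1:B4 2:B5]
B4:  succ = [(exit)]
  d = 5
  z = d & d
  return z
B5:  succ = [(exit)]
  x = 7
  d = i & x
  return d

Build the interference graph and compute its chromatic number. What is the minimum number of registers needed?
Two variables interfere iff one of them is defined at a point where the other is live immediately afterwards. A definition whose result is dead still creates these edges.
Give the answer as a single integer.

Answer: 2

Derivation:
def/use:
  B0: {z} / ∅
  B1: {e,i} / ∅
  B2: {z} / {z}
  B3: {z} / ∅
  B4: {d,z} / ∅
  B5: {d,x} / {i}

Backward fixpoint:
  live B0: ∅→{z}
  live B1: {z}→{i,z}
  live B2: {i,z}→{i}
  live B3: {i}→{i,z}
  live B4: ∅→∅
  live B5: {i}→∅

Interfere edges:
  d — ∅
  e — {z}
  i — {x,z}
  x — {i}
  z — {e,i}

Registers:
  clique {e,z} ⇒ need ≥ 2
  2-colouring: r0={d,e,i}  r1={x,z}
  χ = 2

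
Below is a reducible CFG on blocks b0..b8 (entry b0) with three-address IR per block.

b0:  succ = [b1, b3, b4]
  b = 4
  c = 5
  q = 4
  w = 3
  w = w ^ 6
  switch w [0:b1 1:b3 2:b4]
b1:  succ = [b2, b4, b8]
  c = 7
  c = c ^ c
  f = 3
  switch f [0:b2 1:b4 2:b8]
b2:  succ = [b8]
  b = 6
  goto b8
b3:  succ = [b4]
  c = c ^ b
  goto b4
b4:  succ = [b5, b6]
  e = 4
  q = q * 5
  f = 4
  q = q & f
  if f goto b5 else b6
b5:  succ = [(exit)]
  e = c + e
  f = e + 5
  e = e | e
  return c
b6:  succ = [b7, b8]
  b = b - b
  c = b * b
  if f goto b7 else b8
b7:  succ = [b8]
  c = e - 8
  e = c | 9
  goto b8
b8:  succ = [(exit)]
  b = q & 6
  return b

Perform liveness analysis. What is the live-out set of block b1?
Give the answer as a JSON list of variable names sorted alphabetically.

Answer: ["b", "c", "q"]

Analysis:
Block summaries:
  b0 def {b,c,q,w} use ∅
  b1 def {c,f} use ∅
  b2 def {b} use ∅
  b3 def {c} use {b,c}
  b4 def {e,f,q} use {q}
  b5 def {e,f} use {c,e}
  b6 def {b,c} use {b,f}
  b7 def {c,e} use {e}
  b8 def {b} use {q}

Liveness:
  b0 li=∅ lo={b,c,q}
  b1 li={b,q} lo={b,c,q}
  b2 li={q} lo={q}
  b3 li={b,c,q} lo={b,c,q}
  b4 li={b,c,q} lo={b,c,e,f,q}
  b5 li={c,e} lo=∅
  b6 li={b,e,f,q} lo={e,q}
  b7 li={e,q} lo={q}
  b8 li={q} lo=∅

live-out(b1) = ["b", "c", "q"]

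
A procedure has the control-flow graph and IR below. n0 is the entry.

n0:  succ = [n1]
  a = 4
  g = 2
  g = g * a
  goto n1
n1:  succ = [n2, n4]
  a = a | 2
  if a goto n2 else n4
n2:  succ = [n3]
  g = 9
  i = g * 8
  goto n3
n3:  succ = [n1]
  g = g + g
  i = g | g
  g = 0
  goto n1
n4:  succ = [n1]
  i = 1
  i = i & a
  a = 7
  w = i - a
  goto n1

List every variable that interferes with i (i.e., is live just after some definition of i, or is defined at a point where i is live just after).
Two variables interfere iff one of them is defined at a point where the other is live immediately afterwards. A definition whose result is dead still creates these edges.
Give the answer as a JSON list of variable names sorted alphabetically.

Answer: ["a", "g"]

Analysis:
Block summaries:
  n0: {a,g} / ∅
  n1: {a} / {a}
  n2: {g,i} / ∅
  n3: {g,i} / {g}
  n4: {a,i,w} / {a}

Liveness:
  n0 li=∅ lo={a}
  n1 li={a} lo={a}
  n2 li={a} lo={a,g}
  n3 li={a,g} lo={a}
  n4 li={a} lo={a}

Interfere edges:
  a — {g,i,w}
  g — {a,i}
  i — {a,g}
  w — {a}

N(i) = ["a", "g"]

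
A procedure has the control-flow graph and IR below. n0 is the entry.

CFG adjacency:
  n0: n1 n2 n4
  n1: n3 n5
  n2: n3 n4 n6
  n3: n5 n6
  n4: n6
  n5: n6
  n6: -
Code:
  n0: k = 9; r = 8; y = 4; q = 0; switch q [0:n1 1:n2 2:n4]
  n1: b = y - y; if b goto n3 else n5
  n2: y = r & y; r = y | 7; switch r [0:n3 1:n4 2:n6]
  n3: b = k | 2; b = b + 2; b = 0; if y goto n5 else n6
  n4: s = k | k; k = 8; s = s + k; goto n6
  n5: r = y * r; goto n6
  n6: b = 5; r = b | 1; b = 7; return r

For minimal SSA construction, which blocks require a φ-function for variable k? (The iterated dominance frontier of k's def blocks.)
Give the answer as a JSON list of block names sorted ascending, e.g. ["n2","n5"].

idom tree: n1←n0 n2←n0 n3←n0 n4←n0 n5←n0 n6←n0
Dom∩ at merges:
  n3: preds {n1,n2}: {n0,n1} ∩ {n0,n2} = {n0}; idom=n0
  n4: preds {n0,n2}: {n0} ∩ {n0,n2} = {n0}; idom=n0
  n5: preds {n1,n3}: {n0,n1} ∩ {n0,n3} = {n0}; idom=n0
  n6: preds {n2,n3,n4,n5}: {n0,n2} ∩ {n0,n3} ∩ {n0,n4} ∩ {n0,n5} = {n0}; idom=n0

Frontier:
  n3←n1: walk n1 to n0
  n3←n2: walk n2 to n0
  n4←n0: walk · to n0
  n4←n2: walk n2 to n0
  n5←n1: walk n1 to n0
  n5←n3: walk n3 to n0
  n6←n2: walk n2 to n0
  n6←n3: walk n3 to n0
  n6←n4: walk n4 to n0
  n6←n5: walk n5 to n0
  DF(n0)=∅
  DF(n1)={n3,n5}
  DF(n2)={n3,n4,n6}
  DF(n3)={n5,n6}
  DF(n4)={n6}
  DF(n5)={n6}
  DF(n6)=∅

φ for k: defs {n0,n4}
  DF⁺ = {n6}

Answer: ["n6"]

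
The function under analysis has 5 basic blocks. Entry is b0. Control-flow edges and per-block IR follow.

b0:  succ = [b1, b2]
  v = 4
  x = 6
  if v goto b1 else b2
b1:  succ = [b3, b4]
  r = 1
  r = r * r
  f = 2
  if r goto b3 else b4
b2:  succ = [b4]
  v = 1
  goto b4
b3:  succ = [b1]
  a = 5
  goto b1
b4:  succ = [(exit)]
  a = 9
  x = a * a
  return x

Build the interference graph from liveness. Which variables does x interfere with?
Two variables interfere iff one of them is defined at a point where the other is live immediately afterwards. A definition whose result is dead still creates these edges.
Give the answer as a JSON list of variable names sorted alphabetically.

Answer: ["v"]

Working:
def/use:
  b0: {v,x} / ∅
  b1: {f,r} / ∅
  b2: {v} / ∅
  b3: {a} / ∅
  b4: {a,x} / ∅

Backward fixpoint:
  live b0: ∅→∅
  live b1: ∅→∅
  live b2: ∅→∅
  live b3: ∅→∅
  live b4: ∅→∅

Interfere edges:
  a↔∅
  f↔{r}
  r↔{f}
  v↔{x}
  x↔{v}

N(x) = ["v"]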